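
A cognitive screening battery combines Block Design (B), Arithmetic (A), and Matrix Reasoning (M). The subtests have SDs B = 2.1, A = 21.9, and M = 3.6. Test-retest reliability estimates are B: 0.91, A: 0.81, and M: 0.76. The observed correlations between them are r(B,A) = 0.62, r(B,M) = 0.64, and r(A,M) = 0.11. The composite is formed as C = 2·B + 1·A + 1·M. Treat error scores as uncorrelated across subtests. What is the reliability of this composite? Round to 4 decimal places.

Var(C) = 2²·2.1² + 21.9² + 3.6² + 2·[2·2.1·21.9·0.62 + 2·2.1·3.6·0.64 + 21.9·3.6·0.11] = 510.21 + 150.754 = 660.964.
Because errors are independent across components, Cov(Tᵢ,Tⱼ) = Cov(Xᵢ,Xⱼ); the off-diagonal part of the true-score variance is the same as above.
True-score variance = [2²·2.1²·0.91 + 21.9²·0.81 + 3.6²·0.76] + 150.754 = 414.386 + 150.754 = 565.14.
Reliability = 565.14 / 660.964 = 0.8550.

0.8550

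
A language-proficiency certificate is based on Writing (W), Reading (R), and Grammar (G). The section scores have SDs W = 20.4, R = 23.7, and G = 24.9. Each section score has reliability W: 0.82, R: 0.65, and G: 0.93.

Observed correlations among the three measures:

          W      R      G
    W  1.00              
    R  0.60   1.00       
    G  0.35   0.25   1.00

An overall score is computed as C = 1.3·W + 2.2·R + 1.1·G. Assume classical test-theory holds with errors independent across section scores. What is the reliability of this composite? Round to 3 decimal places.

0.840

Var(C) = 1.3²·20.4² + 2.2²·23.7² + 1.1²·24.9² + 2·[2.86·20.4·23.7·0.60 + 1.43·20.4·24.9·0.35 + 2.42·23.7·24.9·0.25] = 4172.1 + 2881.83 = 7053.93.
Under uncorrelated errors the observed covariances equal the true-score covariances, so only the own-variance terms attenuate.
True-score variance = [1.3²·20.4²·0.82 + 2.2²·23.7²·0.65 + 1.1²·24.9²·0.93] + 2881.83 = 3041.49 + 2881.83 = 5923.32.
Reliability = 5923.32 / 7053.93 = 0.840.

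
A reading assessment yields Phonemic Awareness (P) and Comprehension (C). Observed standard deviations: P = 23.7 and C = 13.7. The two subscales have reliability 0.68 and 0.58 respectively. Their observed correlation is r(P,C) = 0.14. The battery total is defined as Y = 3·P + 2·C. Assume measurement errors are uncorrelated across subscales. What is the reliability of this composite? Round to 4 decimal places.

Var(Y) = 3²·23.7² + 2²·13.7² + 2·[6·23.7·13.7·0.14] = 5805.97 + 545.479 = 6351.45.
Under uncorrelated errors the observed covariances equal the true-score covariances, so only the own-variance terms attenuate.
True-score variance = [3²·23.7²·0.68 + 2²·13.7²·0.58] + 545.479 = 3872.98 + 545.479 = 4418.46.
Reliability = 4418.46 / 6351.45 = 0.6957.

0.6957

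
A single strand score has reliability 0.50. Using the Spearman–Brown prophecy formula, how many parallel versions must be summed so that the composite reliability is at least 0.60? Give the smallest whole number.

2

k ≥ ρ*(1−ρ₁)/(ρ₁(1−ρ*)) = 0.60·0.50 / (0.50·0.40) = 1.500.
Smallest integer k = 2.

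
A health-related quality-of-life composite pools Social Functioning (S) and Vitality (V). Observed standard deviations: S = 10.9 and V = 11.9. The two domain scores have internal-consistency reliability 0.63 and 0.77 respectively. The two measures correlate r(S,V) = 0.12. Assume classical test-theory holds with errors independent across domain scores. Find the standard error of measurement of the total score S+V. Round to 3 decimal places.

Var(total) = 260.42 + 31.1304 = 291.55.
True-score variance = 183.89 + 31.1304 = 215.02, so reliability = 0.7375.
Error variance = 291.55 − 215.02 = 76.53; SEM = √76.53 = 8.748.

8.748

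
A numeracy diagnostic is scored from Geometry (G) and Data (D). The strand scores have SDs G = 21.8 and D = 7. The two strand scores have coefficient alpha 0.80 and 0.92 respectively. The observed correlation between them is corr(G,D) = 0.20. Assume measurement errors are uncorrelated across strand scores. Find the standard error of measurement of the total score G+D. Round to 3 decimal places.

Var(total) = 524.24 + 61.04 = 585.28.
True-score variance = 425.272 + 61.04 = 486.312, so reliability = 0.8309.
Error variance = 585.28 − 486.312 = 98.968; SEM = √98.968 = 9.948.

9.948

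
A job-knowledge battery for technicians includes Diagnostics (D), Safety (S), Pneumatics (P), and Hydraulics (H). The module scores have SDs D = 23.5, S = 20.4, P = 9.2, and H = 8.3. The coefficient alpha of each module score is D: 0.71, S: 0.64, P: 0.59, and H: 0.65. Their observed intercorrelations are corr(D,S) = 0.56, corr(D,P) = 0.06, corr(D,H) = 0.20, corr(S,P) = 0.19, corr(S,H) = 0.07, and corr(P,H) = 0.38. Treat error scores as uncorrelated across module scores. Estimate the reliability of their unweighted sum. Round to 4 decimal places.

0.8075

Var(D+S+P+H) = 23.5² + 20.4² + 9.2² + 8.3² + 2·[23.5·20.4·0.56 + 23.5·9.2·0.06 + 23.5·8.3·0.20 + 20.4·9.2·0.19 + 20.4·8.3·0.07 + 9.2·8.3·0.38] = 1121.94 + 793.949 = 1915.89.
Because errors are independent across components, Cov(Tᵢ,Tⱼ) = Cov(Xᵢ,Xⱼ); the off-diagonal part of the true-score variance is the same as above.
True-score variance = [23.5²·0.71 + 20.4²·0.64 + 9.2²·0.59 + 8.3²·0.65] + 793.949 = 753.156 + 793.949 = 1547.1.
Reliability = 1547.1 / 1915.89 = 0.8075.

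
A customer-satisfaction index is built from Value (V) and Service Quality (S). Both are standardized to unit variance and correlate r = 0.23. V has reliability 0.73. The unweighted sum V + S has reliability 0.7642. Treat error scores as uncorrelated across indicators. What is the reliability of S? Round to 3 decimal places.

Var(V+S) = 2 + 2·0.23 = 2.460.
True-score variance = ρ_V + ρ_S + 2·0.23, so 0.7642 = (0.73 + ρ_S + 0.46) / 2.460.
ρ_S = 0.7642·2.460 − 0.73 − 0.46 = 0.690.

0.690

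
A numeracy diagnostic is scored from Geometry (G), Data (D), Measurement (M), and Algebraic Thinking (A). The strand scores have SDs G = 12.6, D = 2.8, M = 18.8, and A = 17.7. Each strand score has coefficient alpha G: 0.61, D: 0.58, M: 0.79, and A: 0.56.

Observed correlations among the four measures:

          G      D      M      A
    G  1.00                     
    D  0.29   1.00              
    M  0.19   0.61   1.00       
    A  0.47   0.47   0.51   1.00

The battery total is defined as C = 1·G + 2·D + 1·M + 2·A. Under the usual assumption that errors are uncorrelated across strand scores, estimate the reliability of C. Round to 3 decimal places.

Var(C) = 12.6² + 2²·2.8² + 18.8² + 2²·17.7² + 2·[2·12.6·2.8·0.29 + 12.6·18.8·0.19 + 2·12.6·17.7·0.47 + 2·2.8·18.8·0.61 + 4·2.8·17.7·0.47 + 2·18.8·17.7·0.51] = 1796.72 + 1543.83 = 3340.55.
Under uncorrelated errors the observed covariances equal the true-score covariances, so only the own-variance terms attenuate.
True-score variance = [12.6²·0.61 + 2²·2.8²·0.58 + 18.8²·0.79 + 2²·17.7²·0.56] + 1543.83 = 1096.02 + 1543.83 = 2639.85.
Reliability = 2639.85 / 3340.55 = 0.790.

0.790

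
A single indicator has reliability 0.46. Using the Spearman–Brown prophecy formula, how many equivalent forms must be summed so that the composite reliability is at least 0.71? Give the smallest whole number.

3

k ≥ ρ*(1−ρ₁)/(ρ₁(1−ρ*)) = 0.71·0.54 / (0.46·0.29) = 2.874.
Smallest integer k = 3.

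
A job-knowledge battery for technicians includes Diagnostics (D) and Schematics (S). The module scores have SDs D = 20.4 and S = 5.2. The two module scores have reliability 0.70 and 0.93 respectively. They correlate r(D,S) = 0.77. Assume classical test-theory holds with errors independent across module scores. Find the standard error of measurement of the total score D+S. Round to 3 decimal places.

Var(total) = 443.2 + 163.363 = 606.563.
True-score variance = 316.459 + 163.363 = 479.822, so reliability = 0.7911.
Error variance = 606.563 − 479.822 = 126.741; SEM = √126.741 = 11.258.

11.258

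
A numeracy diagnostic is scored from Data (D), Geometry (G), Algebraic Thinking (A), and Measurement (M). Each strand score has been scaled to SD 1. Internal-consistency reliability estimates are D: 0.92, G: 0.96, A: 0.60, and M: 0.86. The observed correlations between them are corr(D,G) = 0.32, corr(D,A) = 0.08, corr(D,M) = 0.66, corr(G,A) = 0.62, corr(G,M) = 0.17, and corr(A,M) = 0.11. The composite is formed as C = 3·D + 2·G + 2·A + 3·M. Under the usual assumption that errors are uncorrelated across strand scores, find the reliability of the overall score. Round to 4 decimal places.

0.9267

Var(C) = 3² + 2² + 2² + 3² + 2·[6·0.32 + 6·0.08 + 9·0.66 + 4·0.62 + 6·0.17 + 6·0.11] = 26 + 25 = 51.
Under uncorrelated errors the observed covariances equal the true-score covariances, so only the own-variance terms attenuate.
True-score variance = [3²·0.92 + 2²·0.96 + 2²·0.60 + 3²·0.86] + 25 = 22.26 + 25 = 47.26.
Reliability = 47.26 / 51 = 0.9267.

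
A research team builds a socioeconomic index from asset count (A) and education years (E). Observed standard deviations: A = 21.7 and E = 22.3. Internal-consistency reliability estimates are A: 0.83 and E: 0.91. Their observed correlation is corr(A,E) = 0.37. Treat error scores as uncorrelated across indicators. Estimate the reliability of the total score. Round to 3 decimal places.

0.906

Var(A+E) = 21.7² + 22.3² + 2·[21.7·22.3·0.37] = 968.18 + 358.093 = 1326.27.
With uncorrelated errors the cross-covariances are all true-score covariance, so they carry over unchanged; only the diagonal terms shrink to ρᵢσᵢ².
True-score variance = [21.7²·0.83 + 22.3²·0.91] + 358.093 = 843.373 + 358.093 = 1201.47.
Reliability = 1201.47 / 1326.27 = 0.906.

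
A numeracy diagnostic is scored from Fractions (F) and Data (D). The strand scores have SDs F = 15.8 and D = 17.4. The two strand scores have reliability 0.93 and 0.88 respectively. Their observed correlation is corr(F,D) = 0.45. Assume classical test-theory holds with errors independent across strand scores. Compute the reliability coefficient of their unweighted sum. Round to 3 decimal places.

0.933

Var(F+D) = 15.8² + 17.4² + 2·[15.8·17.4·0.45] = 552.4 + 247.428 = 799.828.
Under uncorrelated errors the observed covariances equal the true-score covariances, so only the own-variance terms attenuate.
True-score variance = [15.8²·0.93 + 17.4²·0.88] + 247.428 = 498.594 + 247.428 = 746.022.
Reliability = 746.022 / 799.828 = 0.933.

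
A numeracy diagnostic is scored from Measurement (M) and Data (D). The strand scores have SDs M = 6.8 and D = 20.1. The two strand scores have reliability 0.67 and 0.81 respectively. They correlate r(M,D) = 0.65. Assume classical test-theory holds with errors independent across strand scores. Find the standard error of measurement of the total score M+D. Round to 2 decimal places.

9.59

Var(total) = 450.25 + 177.684 = 627.934.
True-score variance = 358.229 + 177.684 = 535.913, so reliability = 0.8535.
Error variance = 627.934 − 535.913 = 92.0211; SEM = √92.0211 = 9.59.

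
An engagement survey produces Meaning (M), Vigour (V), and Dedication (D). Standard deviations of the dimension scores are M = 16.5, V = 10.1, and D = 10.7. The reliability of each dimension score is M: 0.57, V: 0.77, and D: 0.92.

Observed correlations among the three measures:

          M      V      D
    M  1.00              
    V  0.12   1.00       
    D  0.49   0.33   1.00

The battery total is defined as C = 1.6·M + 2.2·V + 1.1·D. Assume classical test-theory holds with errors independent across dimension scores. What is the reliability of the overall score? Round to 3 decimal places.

Var(C) = 1.6²·16.5² + 2.2²·10.1² + 1.1²·10.7² + 2·[3.52·16.5·10.1·0.12 + 1.76·16.5·10.7·0.49 + 2.42·10.1·10.7·0.33] = 1329.22 + 617.909 = 1947.13.
With uncorrelated errors the cross-covariances are all true-score covariance, so they carry over unchanged; only the diagonal terms shrink to ρᵢσᵢ².
True-score variance = [1.6²·16.5²·0.57 + 2.2²·10.1²·0.77 + 1.1²·10.7²·0.92] + 617.909 = 904.888 + 617.909 = 1522.8.
Reliability = 1522.8 / 1947.13 = 0.782.

0.782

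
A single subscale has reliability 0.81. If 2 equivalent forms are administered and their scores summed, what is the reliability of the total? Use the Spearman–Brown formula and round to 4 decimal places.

ρ_k = kρ / (1 + (k−1)ρ) = 2·0.81 / (1 + 1·0.81) = 1.620 / 1.810 = 0.8950.

0.8950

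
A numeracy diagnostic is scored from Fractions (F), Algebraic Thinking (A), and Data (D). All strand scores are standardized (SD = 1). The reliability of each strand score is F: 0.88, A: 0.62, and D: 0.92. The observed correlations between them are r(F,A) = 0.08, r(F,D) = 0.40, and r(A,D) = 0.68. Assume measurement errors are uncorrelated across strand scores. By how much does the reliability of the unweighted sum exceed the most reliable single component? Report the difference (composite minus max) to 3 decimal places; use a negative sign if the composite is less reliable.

Var(sum) = 3 + 2.32 = 5.32; true-score variance = 2.42 + 2.32 = 4.74; composite reliability = 0.8910.
Max component reliability = 0.9200.
Difference = 0.8910 − 0.9200 = -0.029.

-0.029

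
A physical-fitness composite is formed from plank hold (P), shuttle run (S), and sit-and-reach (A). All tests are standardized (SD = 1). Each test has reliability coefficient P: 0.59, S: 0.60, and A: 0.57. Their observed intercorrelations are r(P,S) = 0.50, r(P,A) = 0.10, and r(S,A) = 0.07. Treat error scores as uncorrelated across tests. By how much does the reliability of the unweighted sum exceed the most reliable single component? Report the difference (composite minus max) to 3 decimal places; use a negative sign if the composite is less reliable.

Var(sum) = 3 + 1.34 = 4.34; true-score variance = 1.76 + 1.34 = 3.1; composite reliability = 0.7143.
Max component reliability = 0.6000.
Difference = 0.7143 − 0.6000 = 0.114.

0.114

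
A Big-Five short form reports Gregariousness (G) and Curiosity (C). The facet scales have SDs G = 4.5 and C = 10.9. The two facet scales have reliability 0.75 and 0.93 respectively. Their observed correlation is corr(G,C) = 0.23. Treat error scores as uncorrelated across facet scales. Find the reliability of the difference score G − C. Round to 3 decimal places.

Var(G−C) = 4.5² + 10.9² − 2·4.5·10.9·0.23 = 139.06 − 22.563 = 116.497.
Under uncorrelated errors the observed covariances equal the true-score covariances, so only the own-variance terms attenuate.
True-score variance = [4.5²·0.75 + 10.9²·0.93] − 22.563 = 125.681 − 22.563 = 103.118.
Reliability = 103.118 / 116.497 = 0.885.

0.885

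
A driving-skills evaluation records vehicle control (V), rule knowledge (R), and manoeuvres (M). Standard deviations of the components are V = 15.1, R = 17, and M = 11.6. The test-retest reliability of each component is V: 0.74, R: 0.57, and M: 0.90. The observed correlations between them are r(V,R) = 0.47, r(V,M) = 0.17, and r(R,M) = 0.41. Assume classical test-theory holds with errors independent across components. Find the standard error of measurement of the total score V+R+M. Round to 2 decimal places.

14.04

Var(total) = 651.57 + 462.556 = 1114.13.
True-score variance = 454.561 + 462.556 = 917.118, so reliability = 0.8232.
Error variance = 1114.13 − 917.118 = 197.009; SEM = √197.009 = 14.04.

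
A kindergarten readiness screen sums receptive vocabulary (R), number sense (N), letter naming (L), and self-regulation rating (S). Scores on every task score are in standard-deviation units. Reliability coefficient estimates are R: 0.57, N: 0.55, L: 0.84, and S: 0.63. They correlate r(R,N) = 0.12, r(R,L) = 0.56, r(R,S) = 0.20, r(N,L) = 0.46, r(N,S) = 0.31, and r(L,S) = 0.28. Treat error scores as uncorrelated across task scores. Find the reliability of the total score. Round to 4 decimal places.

Var(R+N+L+S) = 4 + 2·[0.12 + 0.56 + 0.20 + 0.46 + 0.31 + 0.28] = 4 + 3.86 = 7.86.
Because errors are independent across components, Cov(Tᵢ,Tⱼ) = Cov(Xᵢ,Xⱼ); the off-diagonal part of the true-score variance is the same as above.
True-score variance = [0.57 + 0.55 + 0.84 + 0.63] + 3.86 = 2.59 + 3.86 = 6.45.
Reliability = 6.45 / 7.86 = 0.8206.

0.8206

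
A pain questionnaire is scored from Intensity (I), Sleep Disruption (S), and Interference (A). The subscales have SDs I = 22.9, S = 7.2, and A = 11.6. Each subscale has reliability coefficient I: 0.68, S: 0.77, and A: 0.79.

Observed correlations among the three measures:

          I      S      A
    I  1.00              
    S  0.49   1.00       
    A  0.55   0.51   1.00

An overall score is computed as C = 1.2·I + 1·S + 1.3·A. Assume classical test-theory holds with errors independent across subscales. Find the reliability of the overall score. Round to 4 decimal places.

Var(C) = 1.2²·22.9² + 7.2² + 1.3²·11.6² + 2·[1.2·22.9·7.2·0.49 + 1.56·22.9·11.6·0.55 + 1.3·7.2·11.6·0.51] = 1034.4 + 760.485 = 1794.88.
With uncorrelated errors the cross-covariances are all true-score covariance, so they carry over unchanged; only the diagonal terms shrink to ρᵢσᵢ².
True-score variance = [1.2²·22.9²·0.68 + 7.2²·0.77 + 1.3²·11.6²·0.79] + 760.485 = 733.07 + 760.485 = 1493.55.
Reliability = 1493.55 / 1794.88 = 0.8321.

0.8321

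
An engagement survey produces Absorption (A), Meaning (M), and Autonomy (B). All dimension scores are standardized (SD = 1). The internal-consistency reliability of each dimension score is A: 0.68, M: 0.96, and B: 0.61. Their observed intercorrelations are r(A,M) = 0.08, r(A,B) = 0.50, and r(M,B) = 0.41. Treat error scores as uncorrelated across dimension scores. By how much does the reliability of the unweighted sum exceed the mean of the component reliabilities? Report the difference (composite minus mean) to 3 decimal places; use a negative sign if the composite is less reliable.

0.099

Var(sum) = 3 + 1.98 = 4.98; true-score variance = 2.25 + 1.98 = 4.23; composite reliability = 0.8494.
Mean component reliability = 0.7500.
Difference = 0.8494 − 0.7500 = 0.099.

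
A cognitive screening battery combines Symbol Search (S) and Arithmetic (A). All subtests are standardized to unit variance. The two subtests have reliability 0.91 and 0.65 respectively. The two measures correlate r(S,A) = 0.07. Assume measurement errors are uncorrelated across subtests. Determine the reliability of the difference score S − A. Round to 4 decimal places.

Var(S−A) = 1 + 1 − 2·0.07 = 2 − 0.14 = 1.86.
Because errors are independent across components, Cov(Tᵢ,Tⱼ) = Cov(Xᵢ,Xⱼ); the off-diagonal part of the true-score variance is the same as above.
True-score variance = [0.91 + 0.65] − 0.14 = 1.56 − 0.14 = 1.42.
Reliability = 1.42 / 1.86 = 0.7634.

0.7634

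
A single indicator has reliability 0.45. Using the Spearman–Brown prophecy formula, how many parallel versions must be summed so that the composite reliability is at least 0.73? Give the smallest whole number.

4

k ≥ ρ*(1−ρ₁)/(ρ₁(1−ρ*)) = 0.73·0.55 / (0.45·0.27) = 3.305.
Smallest integer k = 4.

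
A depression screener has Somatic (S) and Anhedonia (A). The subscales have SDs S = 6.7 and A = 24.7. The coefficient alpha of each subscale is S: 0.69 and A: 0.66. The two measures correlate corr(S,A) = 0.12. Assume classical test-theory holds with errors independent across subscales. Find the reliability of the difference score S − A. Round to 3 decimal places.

0.640

Var(S−A) = 6.7² + 24.7² − 2·6.7·24.7·0.12 = 654.98 − 39.7176 = 615.262.
Under uncorrelated errors the observed covariances equal the true-score covariances, so only the own-variance terms attenuate.
True-score variance = [6.7²·0.69 + 24.7²·0.66] − 39.7176 = 433.633 − 39.7176 = 393.916.
Reliability = 393.916 / 615.262 = 0.640.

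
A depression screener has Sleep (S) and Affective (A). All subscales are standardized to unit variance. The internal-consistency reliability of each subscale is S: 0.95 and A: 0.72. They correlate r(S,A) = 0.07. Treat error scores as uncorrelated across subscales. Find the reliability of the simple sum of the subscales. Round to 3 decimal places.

Var(S+A) = 2 + 2·[0.07] = 2 + 0.14 = 2.14.
Under uncorrelated errors the observed covariances equal the true-score covariances, so only the own-variance terms attenuate.
True-score variance = [0.95 + 0.72] + 0.14 = 1.67 + 0.14 = 1.81.
Reliability = 1.81 / 2.14 = 0.846.

0.846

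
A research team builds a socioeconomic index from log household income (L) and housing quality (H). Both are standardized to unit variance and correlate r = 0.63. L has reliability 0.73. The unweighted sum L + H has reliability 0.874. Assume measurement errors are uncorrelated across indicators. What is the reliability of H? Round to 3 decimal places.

Var(L+H) = 2 + 2·0.63 = 3.260.
True-score variance = ρ_L + ρ_H + 2·0.63, so 0.874 = (0.73 + ρ_H + 1.26) / 3.260.
ρ_H = 0.874·3.260 − 0.73 − 1.26 = 0.859.

0.859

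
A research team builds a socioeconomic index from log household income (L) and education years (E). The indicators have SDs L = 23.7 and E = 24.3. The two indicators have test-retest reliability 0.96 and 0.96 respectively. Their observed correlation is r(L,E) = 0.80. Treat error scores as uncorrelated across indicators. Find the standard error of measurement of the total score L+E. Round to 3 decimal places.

Var(total) = 1152.18 + 921.456 = 2073.64.
True-score variance = 1106.09 + 921.456 = 2027.55, so reliability = 0.9778.
Error variance = 2073.64 − 2027.55 = 46.0872; SEM = √46.0872 = 6.789.

6.789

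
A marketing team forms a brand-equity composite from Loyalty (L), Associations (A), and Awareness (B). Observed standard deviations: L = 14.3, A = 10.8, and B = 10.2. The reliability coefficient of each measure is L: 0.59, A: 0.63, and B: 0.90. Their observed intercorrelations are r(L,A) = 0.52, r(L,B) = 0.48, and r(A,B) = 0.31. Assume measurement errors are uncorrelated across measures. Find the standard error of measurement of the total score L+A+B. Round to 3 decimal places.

Var(total) = 425.17 + 368.942 = 794.112.
True-score variance = 287.768 + 368.942 = 656.711, so reliability = 0.8270.
Error variance = 794.112 − 656.711 = 137.402; SEM = √137.402 = 11.722.

11.722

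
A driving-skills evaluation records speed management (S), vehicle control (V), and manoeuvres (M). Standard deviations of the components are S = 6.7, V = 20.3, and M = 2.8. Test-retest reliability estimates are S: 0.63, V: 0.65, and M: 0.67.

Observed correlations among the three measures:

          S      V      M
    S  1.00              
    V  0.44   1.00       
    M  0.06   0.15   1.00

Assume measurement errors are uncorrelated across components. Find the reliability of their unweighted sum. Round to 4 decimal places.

0.7293

Var(S+V+M) = 6.7² + 20.3² + 2.8² + 2·[6.7·20.3·0.44 + 6.7·2.8·0.06 + 20.3·2.8·0.15] = 464.82 + 138.992 = 603.812.
With uncorrelated errors the cross-covariances are all true-score covariance, so they carry over unchanged; only the diagonal terms shrink to ρᵢσᵢ².
True-score variance = [6.7²·0.63 + 20.3²·0.65 + 2.8²·0.67] + 138.992 = 301.392 + 138.992 = 440.384.
Reliability = 440.384 / 603.812 = 0.7293.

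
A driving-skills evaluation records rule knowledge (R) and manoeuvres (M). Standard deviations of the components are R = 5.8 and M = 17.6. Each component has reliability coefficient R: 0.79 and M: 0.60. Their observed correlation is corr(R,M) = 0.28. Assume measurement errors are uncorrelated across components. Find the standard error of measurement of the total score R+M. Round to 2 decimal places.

Var(total) = 343.4 + 57.1648 = 400.565.
True-score variance = 212.432 + 57.1648 = 269.596, so reliability = 0.6730.
Error variance = 400.565 − 269.596 = 130.968; SEM = √130.968 = 11.44.

11.44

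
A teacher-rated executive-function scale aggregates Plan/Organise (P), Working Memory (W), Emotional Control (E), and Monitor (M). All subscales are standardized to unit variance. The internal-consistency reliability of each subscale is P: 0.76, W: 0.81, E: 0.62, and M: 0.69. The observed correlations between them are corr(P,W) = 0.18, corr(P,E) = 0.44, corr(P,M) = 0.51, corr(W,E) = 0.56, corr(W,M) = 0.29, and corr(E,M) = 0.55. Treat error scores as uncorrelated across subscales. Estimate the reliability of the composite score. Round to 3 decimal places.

0.876

Var(P+W+E+M) = 4 + 2·[0.18 + 0.44 + 0.51 + 0.56 + 0.29 + 0.55] = 4 + 5.06 = 9.06.
Under uncorrelated errors the observed covariances equal the true-score covariances, so only the own-variance terms attenuate.
True-score variance = [0.76 + 0.81 + 0.62 + 0.69] + 5.06 = 2.88 + 5.06 = 7.94.
Reliability = 7.94 / 9.06 = 0.876.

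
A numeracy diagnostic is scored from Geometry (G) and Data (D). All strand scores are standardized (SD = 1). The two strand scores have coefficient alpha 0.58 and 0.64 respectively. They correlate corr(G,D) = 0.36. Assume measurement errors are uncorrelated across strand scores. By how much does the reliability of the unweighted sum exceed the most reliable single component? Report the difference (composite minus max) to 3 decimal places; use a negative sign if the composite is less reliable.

Var(sum) = 2 + 0.72 = 2.72; true-score variance = 1.22 + 0.72 = 1.94; composite reliability = 0.7132.
Max component reliability = 0.6400.
Difference = 0.7132 − 0.6400 = 0.073.

0.073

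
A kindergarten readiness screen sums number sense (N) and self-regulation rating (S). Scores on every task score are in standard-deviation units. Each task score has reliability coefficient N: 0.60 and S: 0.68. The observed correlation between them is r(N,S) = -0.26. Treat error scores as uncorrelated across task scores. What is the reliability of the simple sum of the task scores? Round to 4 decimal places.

Var(N+S) = 2 + 2·[(-0.26)] = 2 − 0.52 = 1.48.
Under uncorrelated errors the observed covariances equal the true-score covariances, so only the own-variance terms attenuate.
True-score variance = [0.60 + 0.68] − 0.52 = 1.28 − 0.52 = 0.76.
Reliability = 0.76 / 1.48 = 0.5135.

0.5135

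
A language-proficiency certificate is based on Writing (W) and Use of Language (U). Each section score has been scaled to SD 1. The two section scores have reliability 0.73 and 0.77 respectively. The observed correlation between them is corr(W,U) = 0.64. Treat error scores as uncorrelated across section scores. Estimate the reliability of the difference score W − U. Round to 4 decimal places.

0.3056

Var(W−U) = 1 + 1 − 2·0.64 = 2 − 1.28 = 0.72.
Under uncorrelated errors the observed covariances equal the true-score covariances, so only the own-variance terms attenuate.
True-score variance = [0.73 + 0.77] − 1.28 = 1.5 − 1.28 = 0.22.
Reliability = 0.22 / 0.72 = 0.3056.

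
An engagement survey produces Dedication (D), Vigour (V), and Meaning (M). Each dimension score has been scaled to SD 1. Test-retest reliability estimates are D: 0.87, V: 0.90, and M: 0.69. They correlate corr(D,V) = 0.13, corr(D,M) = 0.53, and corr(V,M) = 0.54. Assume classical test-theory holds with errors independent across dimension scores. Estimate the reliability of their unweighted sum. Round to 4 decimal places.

0.9000

Var(D+V+M) = 3 + 2·[0.13 + 0.53 + 0.54] = 3 + 2.4 = 5.4.
With uncorrelated errors the cross-covariances are all true-score covariance, so they carry over unchanged; only the diagonal terms shrink to ρᵢσᵢ².
True-score variance = [0.87 + 0.90 + 0.69] + 2.4 = 2.46 + 2.4 = 4.86.
Reliability = 4.86 / 5.4 = 0.9000.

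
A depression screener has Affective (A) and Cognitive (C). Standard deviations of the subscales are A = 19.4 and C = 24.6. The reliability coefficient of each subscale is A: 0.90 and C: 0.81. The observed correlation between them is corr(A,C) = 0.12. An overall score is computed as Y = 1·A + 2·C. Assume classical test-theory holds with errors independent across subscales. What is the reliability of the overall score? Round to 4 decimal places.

Var(Y) = 19.4² + 2²·24.6² + 2·[2·19.4·24.6·0.12] = 2797 + 229.075 = 3026.08.
With uncorrelated errors the cross-covariances are all true-score covariance, so they carry over unchanged; only the diagonal terms shrink to ρᵢσᵢ².
True-score variance = [19.4²·0.90 + 2²·24.6²·0.81] + 229.075 = 2299.44 + 229.075 = 2528.52.
Reliability = 2528.52 / 3026.08 = 0.8356.

0.8356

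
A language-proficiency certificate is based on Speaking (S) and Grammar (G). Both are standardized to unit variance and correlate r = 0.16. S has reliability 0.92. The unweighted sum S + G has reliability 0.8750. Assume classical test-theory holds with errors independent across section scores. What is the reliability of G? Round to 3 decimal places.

Var(S+G) = 2 + 2·0.16 = 2.320.
True-score variance = ρ_S + ρ_G + 2·0.16, so 0.8750 = (0.92 + ρ_G + 0.32) / 2.320.
ρ_G = 0.8750·2.320 − 0.92 − 0.32 = 0.790.

0.790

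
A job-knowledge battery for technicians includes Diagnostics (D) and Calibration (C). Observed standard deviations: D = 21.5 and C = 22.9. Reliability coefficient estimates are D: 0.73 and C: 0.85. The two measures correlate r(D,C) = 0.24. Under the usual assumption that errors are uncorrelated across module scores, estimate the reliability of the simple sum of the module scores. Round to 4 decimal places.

Var(D+C) = 21.5² + 22.9² + 2·[21.5·22.9·0.24] = 986.66 + 236.328 = 1222.99.
Under uncorrelated errors the observed covariances equal the true-score covariances, so only the own-variance terms attenuate.
True-score variance = [21.5²·0.73 + 22.9²·0.85] + 236.328 = 783.191 + 236.328 = 1019.52.
Reliability = 1019.52 / 1222.99 = 0.8336.

0.8336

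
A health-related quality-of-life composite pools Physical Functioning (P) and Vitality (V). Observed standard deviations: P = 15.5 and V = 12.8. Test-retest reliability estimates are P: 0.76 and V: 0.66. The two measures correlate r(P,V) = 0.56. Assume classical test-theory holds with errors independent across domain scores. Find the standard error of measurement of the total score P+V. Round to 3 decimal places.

10.647

Var(total) = 404.09 + 222.208 = 626.298.
True-score variance = 290.724 + 222.208 = 512.932, so reliability = 0.8190.
Error variance = 626.298 − 512.932 = 113.366; SEM = √113.366 = 10.647.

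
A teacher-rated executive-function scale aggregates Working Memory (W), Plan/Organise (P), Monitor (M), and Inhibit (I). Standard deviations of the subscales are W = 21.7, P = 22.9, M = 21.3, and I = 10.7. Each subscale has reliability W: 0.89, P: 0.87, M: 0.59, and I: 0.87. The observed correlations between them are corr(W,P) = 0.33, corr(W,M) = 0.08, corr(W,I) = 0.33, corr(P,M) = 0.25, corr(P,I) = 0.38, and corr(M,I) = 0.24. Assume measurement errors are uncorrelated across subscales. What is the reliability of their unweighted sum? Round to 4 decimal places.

0.8793

Var(W+P+M+I) = 21.7² + 22.9² + 21.3² + 10.7² + 2·[21.7·22.9·0.33 + 21.7·21.3·0.08 + 21.7·10.7·0.33 + 22.9·21.3·0.25 + 22.9·10.7·0.38 + 21.3·10.7·0.24] = 1563.48 + 1094.68 = 2658.16.
With uncorrelated errors the cross-covariances are all true-score covariance, so they carry over unchanged; only the diagonal terms shrink to ρᵢσᵢ².
True-score variance = [21.7²·0.89 + 22.9²·0.87 + 21.3²·0.59 + 10.7²·0.87] + 1094.68 = 1242.61 + 1094.68 = 2337.29.
Reliability = 2337.29 / 2658.16 = 0.8793.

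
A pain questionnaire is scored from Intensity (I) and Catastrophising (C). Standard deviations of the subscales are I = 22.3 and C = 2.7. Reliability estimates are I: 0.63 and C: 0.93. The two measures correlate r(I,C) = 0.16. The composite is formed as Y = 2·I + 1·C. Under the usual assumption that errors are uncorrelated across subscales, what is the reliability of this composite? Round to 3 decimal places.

0.638

Var(Y) = 2²·22.3² + 2.7² + 2·[2·22.3·2.7·0.16] = 1996.45 + 38.5344 = 2034.98.
Because errors are independent across components, Cov(Tᵢ,Tⱼ) = Cov(Xᵢ,Xⱼ); the off-diagonal part of the true-score variance is the same as above.
True-score variance = [2²·22.3²·0.63 + 2.7²·0.93] + 38.5344 = 1259.95 + 38.5344 = 1298.48.
Reliability = 1298.48 / 2034.98 = 0.638.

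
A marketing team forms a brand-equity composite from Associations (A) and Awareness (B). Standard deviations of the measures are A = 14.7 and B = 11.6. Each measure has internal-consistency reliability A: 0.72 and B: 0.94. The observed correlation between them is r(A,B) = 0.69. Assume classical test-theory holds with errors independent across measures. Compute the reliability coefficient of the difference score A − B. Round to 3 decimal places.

0.405

Var(A−B) = 14.7² + 11.6² − 2·14.7·11.6·0.69 = 350.65 − 235.318 = 115.332.
Because errors are independent across components, Cov(Tᵢ,Tⱼ) = Cov(Xᵢ,Xⱼ); the off-diagonal part of the true-score variance is the same as above.
True-score variance = [14.7²·0.72 + 11.6²·0.94] − 235.318 = 282.071 − 235.318 = 46.7536.
Reliability = 46.7536 / 115.332 = 0.405.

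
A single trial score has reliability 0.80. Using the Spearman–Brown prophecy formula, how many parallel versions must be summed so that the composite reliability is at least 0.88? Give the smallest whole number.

k ≥ ρ*(1−ρ₁)/(ρ₁(1−ρ*)) = 0.88·0.20 / (0.80·0.12) = 1.833.
Smallest integer k = 2.

2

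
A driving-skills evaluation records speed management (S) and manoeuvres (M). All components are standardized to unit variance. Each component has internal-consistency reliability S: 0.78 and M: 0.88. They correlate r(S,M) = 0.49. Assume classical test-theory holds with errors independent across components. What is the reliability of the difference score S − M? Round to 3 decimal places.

0.667

Var(S−M) = 1 + 1 − 2·0.49 = 2 − 0.98 = 1.02.
Because errors are independent across components, Cov(Tᵢ,Tⱼ) = Cov(Xᵢ,Xⱼ); the off-diagonal part of the true-score variance is the same as above.
True-score variance = [0.78 + 0.88] − 0.98 = 1.66 − 0.98 = 0.68.
Reliability = 0.68 / 1.02 = 0.667.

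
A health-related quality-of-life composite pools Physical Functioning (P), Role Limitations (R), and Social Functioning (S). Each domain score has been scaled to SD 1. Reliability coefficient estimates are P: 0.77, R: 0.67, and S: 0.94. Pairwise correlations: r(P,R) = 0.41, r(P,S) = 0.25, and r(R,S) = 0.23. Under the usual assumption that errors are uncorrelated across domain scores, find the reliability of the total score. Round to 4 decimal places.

Var(P+R+S) = 3 + 2·[0.41 + 0.25 + 0.23] = 3 + 1.78 = 4.78.
Because errors are independent across components, Cov(Tᵢ,Tⱼ) = Cov(Xᵢ,Xⱼ); the off-diagonal part of the true-score variance is the same as above.
True-score variance = [0.77 + 0.67 + 0.94] + 1.78 = 2.38 + 1.78 = 4.16.
Reliability = 4.16 / 4.78 = 0.8703.

0.8703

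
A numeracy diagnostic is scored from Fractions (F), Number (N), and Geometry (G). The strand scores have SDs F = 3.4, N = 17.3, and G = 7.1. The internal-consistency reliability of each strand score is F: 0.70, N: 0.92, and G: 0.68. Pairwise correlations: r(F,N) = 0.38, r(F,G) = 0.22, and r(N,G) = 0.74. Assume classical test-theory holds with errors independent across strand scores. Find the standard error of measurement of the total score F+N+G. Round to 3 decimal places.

Var(total) = 361.26 + 237.113 = 598.373.
True-score variance = 317.718 + 237.113 = 554.831, so reliability = 0.9272.
Error variance = 598.373 − 554.831 = 43.5424; SEM = √43.5424 = 6.599.

6.599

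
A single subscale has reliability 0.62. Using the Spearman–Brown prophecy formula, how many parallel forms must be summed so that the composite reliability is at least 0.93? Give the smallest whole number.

9

k ≥ ρ*(1−ρ₁)/(ρ₁(1−ρ*)) = 0.93·0.38 / (0.62·0.07) = 8.143.
Smallest integer k = 9.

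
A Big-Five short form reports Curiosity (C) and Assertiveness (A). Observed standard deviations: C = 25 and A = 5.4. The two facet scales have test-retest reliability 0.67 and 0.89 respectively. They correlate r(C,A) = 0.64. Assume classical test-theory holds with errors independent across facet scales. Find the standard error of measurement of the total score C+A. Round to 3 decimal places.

14.473

Var(total) = 654.16 + 172.8 = 826.96.
True-score variance = 444.702 + 172.8 = 617.502, so reliability = 0.7467.
Error variance = 826.96 − 617.502 = 209.458; SEM = √209.458 = 14.473.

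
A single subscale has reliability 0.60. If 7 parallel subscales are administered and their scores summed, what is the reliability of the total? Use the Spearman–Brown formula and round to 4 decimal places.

0.9130

ρ_k = kρ / (1 + (k−1)ρ) = 7·0.60 / (1 + 6·0.60) = 4.200 / 4.600 = 0.9130.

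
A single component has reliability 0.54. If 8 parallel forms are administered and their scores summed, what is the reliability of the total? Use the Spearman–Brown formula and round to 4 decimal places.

0.9038

ρ_k = kρ / (1 + (k−1)ρ) = 8·0.54 / (1 + 7·0.54) = 4.320 / 4.780 = 0.9038.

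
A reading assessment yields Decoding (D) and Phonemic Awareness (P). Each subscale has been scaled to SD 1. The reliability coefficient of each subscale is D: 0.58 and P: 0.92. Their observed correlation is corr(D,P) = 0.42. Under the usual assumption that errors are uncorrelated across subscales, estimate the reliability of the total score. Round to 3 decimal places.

0.824

Var(D+P) = 2 + 2·[0.42] = 2 + 0.84 = 2.84.
Because errors are independent across components, Cov(Tᵢ,Tⱼ) = Cov(Xᵢ,Xⱼ); the off-diagonal part of the true-score variance is the same as above.
True-score variance = [0.58 + 0.92] + 0.84 = 1.5 + 0.84 = 2.34.
Reliability = 2.34 / 2.84 = 0.824.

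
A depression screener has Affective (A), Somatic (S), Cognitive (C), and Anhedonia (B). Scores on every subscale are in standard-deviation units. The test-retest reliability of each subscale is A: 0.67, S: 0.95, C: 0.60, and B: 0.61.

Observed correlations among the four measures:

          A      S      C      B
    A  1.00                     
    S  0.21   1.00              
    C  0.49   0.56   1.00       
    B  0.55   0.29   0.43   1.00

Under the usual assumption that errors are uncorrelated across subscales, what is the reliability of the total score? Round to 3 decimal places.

0.871

Var(A+S+C+B) = 4 + 2·[0.21 + 0.49 + 0.55 + 0.56 + 0.29 + 0.43] = 4 + 5.06 = 9.06.
With uncorrelated errors the cross-covariances are all true-score covariance, so they carry over unchanged; only the diagonal terms shrink to ρᵢσᵢ².
True-score variance = [0.67 + 0.95 + 0.60 + 0.61] + 5.06 = 2.83 + 5.06 = 7.89.
Reliability = 7.89 / 9.06 = 0.871.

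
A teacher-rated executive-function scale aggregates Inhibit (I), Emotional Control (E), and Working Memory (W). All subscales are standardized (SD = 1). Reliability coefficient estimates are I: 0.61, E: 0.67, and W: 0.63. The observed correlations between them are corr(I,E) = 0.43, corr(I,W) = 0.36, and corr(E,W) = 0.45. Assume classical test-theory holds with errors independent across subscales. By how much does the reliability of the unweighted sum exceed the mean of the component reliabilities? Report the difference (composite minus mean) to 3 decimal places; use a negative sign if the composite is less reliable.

Var(sum) = 3 + 2.48 = 5.48; true-score variance = 1.91 + 2.48 = 4.39; composite reliability = 0.8011.
Mean component reliability = 0.6367.
Difference = 0.8011 − 0.6367 = 0.164.

0.164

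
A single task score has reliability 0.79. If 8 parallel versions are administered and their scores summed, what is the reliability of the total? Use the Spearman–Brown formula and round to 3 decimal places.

ρ_k = kρ / (1 + (k−1)ρ) = 8·0.79 / (1 + 7·0.79) = 6.320 / 6.530 = 0.968.

0.968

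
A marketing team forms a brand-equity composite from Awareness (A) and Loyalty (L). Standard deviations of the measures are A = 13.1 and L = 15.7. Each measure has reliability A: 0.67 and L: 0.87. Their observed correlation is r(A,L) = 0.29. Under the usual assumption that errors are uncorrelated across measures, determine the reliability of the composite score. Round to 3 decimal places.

Var(A+L) = 13.1² + 15.7² + 2·[13.1·15.7·0.29] = 418.1 + 119.289 = 537.389.
Because errors are independent across components, Cov(Tᵢ,Tⱼ) = Cov(Xᵢ,Xⱼ); the off-diagonal part of the true-score variance is the same as above.
True-score variance = [13.1²·0.67 + 15.7²·0.87] + 119.289 = 329.425 + 119.289 = 448.714.
Reliability = 448.714 / 537.389 = 0.835.

0.835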